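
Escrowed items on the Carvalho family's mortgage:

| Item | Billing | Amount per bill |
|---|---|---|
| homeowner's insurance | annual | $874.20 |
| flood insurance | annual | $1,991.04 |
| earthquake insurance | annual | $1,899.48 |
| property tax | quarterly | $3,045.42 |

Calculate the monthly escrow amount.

$1,412.20

Homeowner's insurance = $874.20 annually
Flood insurance = $1,991.04 annually
Earthquake insurance = $1,899.48 annually
Property tax = $3,045.42 × 4 = $12,181.68 annually
Yearly total = $16,946.40
Monthly = $16,946.40 / 12 = $1,412.20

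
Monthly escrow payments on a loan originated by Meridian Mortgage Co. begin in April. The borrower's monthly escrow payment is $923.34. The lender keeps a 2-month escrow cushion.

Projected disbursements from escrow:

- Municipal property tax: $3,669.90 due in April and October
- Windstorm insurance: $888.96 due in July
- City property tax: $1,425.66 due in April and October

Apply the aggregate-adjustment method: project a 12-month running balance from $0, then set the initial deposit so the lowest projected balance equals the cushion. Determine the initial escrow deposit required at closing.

$6,463.38

Cushion = 2 × $923.34 = $1,846.68
Trial balance (start $0, +$923.34 each month, − disbursements):
  Apr: +$923.34 − $5,095.56 → -$4,172.22
  May: +$923.34 → -$3,248.88
  Jun: +$923.34 → -$2,325.54
  Jul: +$923.34 − $888.96 → -$2,291.16
  Aug: +$923.34 → -$1,367.82
  Sep: +$923.34 → -$444.48
  Oct: +$923.34 − $5,095.56 → -$4,616.70
  Nov: +$923.34 → -$3,693.36
  Dec: +$923.34 → -$2,770.02
  Jan: +$923.34 → -$1,846.68
  Feb: +$923.34 → -$923.34
  Mar: +$923.34 → $0.00
Lowest trial balance = -$4,616.70 (Oct)
Initial deposit = cushion − low point = $1,846.68 − (-$4,616.70) = $6,463.38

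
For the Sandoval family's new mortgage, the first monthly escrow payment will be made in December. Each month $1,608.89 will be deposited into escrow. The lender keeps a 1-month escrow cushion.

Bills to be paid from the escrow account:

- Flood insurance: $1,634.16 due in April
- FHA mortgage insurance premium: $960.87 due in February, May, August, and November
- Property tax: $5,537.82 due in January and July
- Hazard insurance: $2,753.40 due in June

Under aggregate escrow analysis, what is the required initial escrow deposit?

$6,122.71

Cushion = 1 × $1,608.89 = $1,608.89
Trial balance (start $0, +$1,608.89 each month, − disbursements):
  Dec: +$1,608.89 → $1,608.89
  Jan: +$1,608.89 − $5,537.82 → -$2,320.04
  Feb: +$1,608.89 − $960.87 → -$1,672.02
  Mar: +$1,608.89 → -$63.13
  Apr: +$1,608.89 − $1,634.16 → -$88.40
  May: +$1,608.89 − $960.87 → $559.62
  Jun: +$1,608.89 − $2,753.40 → -$584.89
  Jul: +$1,608.89 − $5,537.82 → -$4,513.82
  Aug: +$1,608.89 − $960.87 → -$3,865.80
  Sep: +$1,608.89 → -$2,256.91
  Oct: +$1,608.89 → -$648.02
  Nov: +$1,608.89 − $960.87 → $0.00
Lowest trial balance = -$4,513.82 (Jul)
Initial deposit = cushion − low point = $1,608.89 − (-$4,513.82) = $6,122.71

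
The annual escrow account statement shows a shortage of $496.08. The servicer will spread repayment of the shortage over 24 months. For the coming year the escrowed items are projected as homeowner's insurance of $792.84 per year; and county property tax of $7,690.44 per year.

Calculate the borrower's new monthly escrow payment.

Homeowner's insurance: $792.84 per year
County property tax: $7,690.44 per year
Total annual escrow = $792.84 + $7,690.44 = $8,483.28
Monthly escrow = $8,483.28 ÷ 12 = $706.94
Monthly shortage recovery: $496.08 / 24 = $20.67
New monthly escrow = $706.94 + $20.67 = $727.61

$727.61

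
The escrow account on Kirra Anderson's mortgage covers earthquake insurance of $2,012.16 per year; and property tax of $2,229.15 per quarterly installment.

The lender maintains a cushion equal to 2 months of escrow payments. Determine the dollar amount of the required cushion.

$1,821.46

Earthquake insurance = $2,012.16 per year
Property tax = $2,229.15 × 4 = $8,916.60 per year
Combined annual = $2,012.16 + $8,916.60 = $10,928.76
Per month = $10,928.76 ÷ 12 = $910.73
Cushion = 2 × $910.73 = $1,821.46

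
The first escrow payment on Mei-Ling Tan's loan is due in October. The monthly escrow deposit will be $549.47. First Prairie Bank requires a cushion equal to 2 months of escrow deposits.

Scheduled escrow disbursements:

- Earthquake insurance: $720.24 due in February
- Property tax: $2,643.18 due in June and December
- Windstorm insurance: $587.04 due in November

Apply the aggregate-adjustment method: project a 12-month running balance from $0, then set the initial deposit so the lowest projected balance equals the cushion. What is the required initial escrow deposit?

Cushion = 2 × $549.47 = $1,098.94
Trial balance (start $0, +$549.47 each month, − disbursements):
  Oct: +$549.47 → $549.47
  Nov: +$549.47 − $587.04 → $511.90
  Dec: +$549.47 − $2,643.18 → -$1,581.81
  Jan: +$549.47 → -$1,032.34
  Feb: +$549.47 − $720.24 → -$1,203.11
  Mar: +$549.47 → -$653.64
  Apr: +$549.47 → -$104.17
  May: +$549.47 → $445.30
  Jun: +$549.47 − $2,643.18 → -$1,648.41
  Jul: +$549.47 → -$1,098.94
  Aug: +$549.47 → -$549.47
  Sep: +$549.47 → $0.00
Lowest trial balance = -$1,648.41 (Jun)
Initial deposit = cushion − low point = $1,098.94 − (-$1,648.41) = $2,747.35

$2,747.35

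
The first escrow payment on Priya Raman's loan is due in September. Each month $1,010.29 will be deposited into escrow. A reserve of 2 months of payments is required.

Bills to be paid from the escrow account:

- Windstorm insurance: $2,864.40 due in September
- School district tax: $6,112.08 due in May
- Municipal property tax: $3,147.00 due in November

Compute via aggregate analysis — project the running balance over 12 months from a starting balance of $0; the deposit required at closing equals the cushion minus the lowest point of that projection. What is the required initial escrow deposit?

$5,051.45

Cushion = 2 × $1,010.29 = $2,020.58
Trial balance (start $0, +$1,010.29 each month, − disbursements):
  Sep: +$1,010.29 − $2,864.40 → -$1,854.11
  Oct: +$1,010.29 → -$843.82
  Nov: +$1,010.29 − $3,147.00 → -$2,980.53
  Dec: +$1,010.29 → -$1,970.24
  Jan: +$1,010.29 → -$959.95
  Feb: +$1,010.29 → $50.34
  Mar: +$1,010.29 → $1,060.63
  Apr: +$1,010.29 → $2,070.92
  May: +$1,010.29 − $6,112.08 → -$3,030.87
  Jun: +$1,010.29 → -$2,020.58
  Jul: +$1,010.29 → -$1,010.29
  Aug: +$1,010.29 → $0.00
Lowest trial balance = -$3,030.87 (May)
Initial deposit = cushion − low point = $2,020.58 − (-$3,030.87) = $5,051.45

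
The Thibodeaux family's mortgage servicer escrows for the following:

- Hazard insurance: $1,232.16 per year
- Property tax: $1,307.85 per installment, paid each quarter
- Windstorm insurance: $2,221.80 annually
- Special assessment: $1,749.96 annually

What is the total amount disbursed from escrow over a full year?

$10,435.32

Hazard insurance: $1,232.16 per year
Property tax: $1,307.85 × 4 = $5,231.40 per year
Windstorm insurance: $2,221.80 per year
Special assessment: $1,749.96 per year
Yearly total = $10,435.32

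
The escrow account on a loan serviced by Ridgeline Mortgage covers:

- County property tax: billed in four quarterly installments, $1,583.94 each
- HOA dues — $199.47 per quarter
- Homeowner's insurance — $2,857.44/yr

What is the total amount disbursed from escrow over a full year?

$9,991.08

County property tax — $1,583.94 × 4 = $6,335.76
HOA dues — $199.47 × 4 = $797.88
Homeowner's insurance — $2,857.44
Combined annual = $6,335.76 + $797.88 + $2,857.44 = $9,991.08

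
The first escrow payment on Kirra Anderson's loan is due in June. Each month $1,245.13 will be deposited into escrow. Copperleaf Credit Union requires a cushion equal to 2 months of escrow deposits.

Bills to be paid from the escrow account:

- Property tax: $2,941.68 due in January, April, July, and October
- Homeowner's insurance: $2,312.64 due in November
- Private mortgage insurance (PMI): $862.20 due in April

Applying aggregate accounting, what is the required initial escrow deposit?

$3,735.39

Cushion = 2 × $1,245.13 = $2,490.26
Trial balance (start $0, +$1,245.13 each month, − disbursements):
  Jun: +$1,245.13 → $1,245.13
  Jul: +$1,245.13 − $2,941.68 → -$451.42
  Aug: +$1,245.13 → $793.71
  Sep: +$1,245.13 → $2,038.84
  Oct: +$1,245.13 − $2,941.68 → $342.29
  Nov: +$1,245.13 − $2,312.64 → -$725.22
  Dec: +$1,245.13 → $519.91
  Jan: +$1,245.13 − $2,941.68 → -$1,176.64
  Feb: +$1,245.13 → $68.49
  Mar: +$1,245.13 → $1,313.62
  Apr: +$1,245.13 − $3,803.88 → -$1,245.13
  May: +$1,245.13 → $0.00
Lowest trial balance = -$1,245.13 (Apr)
Initial deposit = cushion − low point = $2,490.26 − (-$1,245.13) = $3,735.39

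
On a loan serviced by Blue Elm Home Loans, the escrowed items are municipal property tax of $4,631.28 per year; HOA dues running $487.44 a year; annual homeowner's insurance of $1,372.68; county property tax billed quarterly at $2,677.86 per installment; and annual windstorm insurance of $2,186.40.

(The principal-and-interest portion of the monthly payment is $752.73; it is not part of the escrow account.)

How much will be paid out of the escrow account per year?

Municipal property tax — $4,631.28/yr
HOA dues — $487.44/yr
Homeowner's insurance — $1,372.68/yr
County property tax — $2,677.86 × 4 = $10,711.44/yr
Windstorm insurance — $2,186.40/yr
Total per year = $4,631.28 + $487.44 + $1,372.68 + $10,711.44 + $2,186.40 = $19,389.24

$19,389.24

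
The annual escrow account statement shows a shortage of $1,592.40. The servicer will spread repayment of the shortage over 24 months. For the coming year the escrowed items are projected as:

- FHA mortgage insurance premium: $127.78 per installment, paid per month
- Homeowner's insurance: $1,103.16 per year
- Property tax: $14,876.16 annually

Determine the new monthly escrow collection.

FHA mortgage insurance premium — $127.78 × 12 = $1,533.36 annually
Homeowner's insurance — $1,103.16 annually
Property tax — $14,876.16 annually
Combined annual = $1,533.36 + $1,103.16 + $14,876.16 = $17,512.68
Monthly escrow = $17,512.68 ÷ 12 = $1,459.39
Monthly shortage recovery: $1,592.40 / 24 = $66.35
New monthly escrow = $1,459.39 + $66.35 = $1,525.74

$1,525.74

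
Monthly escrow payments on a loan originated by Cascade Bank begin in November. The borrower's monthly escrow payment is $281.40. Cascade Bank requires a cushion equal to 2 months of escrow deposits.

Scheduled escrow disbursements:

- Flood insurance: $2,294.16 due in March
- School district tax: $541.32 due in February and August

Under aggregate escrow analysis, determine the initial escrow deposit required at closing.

Cushion = 2 × $281.40 = $562.80
Trial balance (start $0, +$281.40 each month, − disbursements):
  Nov: +$281.40 → $281.40
  Dec: +$281.40 → $562.80
  Jan: +$281.40 → $844.20
  Feb: +$281.40 − $541.32 → $584.28
  Mar: +$281.40 − $2,294.16 → -$1,428.48
  Apr: +$281.40 → -$1,147.08
  May: +$281.40 → -$865.68
  Jun: +$281.40 → -$584.28
  Jul: +$281.40 → -$302.88
  Aug: +$281.40 − $541.32 → -$562.80
  Sep: +$281.40 → -$281.40
  Oct: +$281.40 → $0.00
Lowest trial balance = -$1,428.48 (Mar)
Initial deposit = cushion − low point = $562.80 − (-$1,428.48) = $1,991.28

$1,991.28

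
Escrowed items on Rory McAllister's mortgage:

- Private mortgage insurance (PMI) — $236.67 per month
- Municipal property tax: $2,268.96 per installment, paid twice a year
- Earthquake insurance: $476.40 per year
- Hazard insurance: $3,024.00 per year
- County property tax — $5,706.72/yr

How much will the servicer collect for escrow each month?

$1,382.09

Private mortgage insurance (PMI) = $236.67 × 12 = $2,840.04 annually
Municipal property tax = $2,268.96 × 2 = $4,537.92 annually
Earthquake insurance = $476.40 annually
Hazard insurance = $3,024.00 annually
County property tax = $5,706.72 annually
Yearly total = $16,585.08
Base monthly escrow = $16,585.08 ÷ 12 = $1,382.09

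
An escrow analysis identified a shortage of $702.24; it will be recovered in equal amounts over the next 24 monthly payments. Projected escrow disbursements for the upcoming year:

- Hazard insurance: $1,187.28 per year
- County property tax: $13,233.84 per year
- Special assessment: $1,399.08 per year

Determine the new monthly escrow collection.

$1,347.61

Hazard insurance — $1,187.28
County property tax — $13,233.84
Special assessment — $1,399.08
Combined annual = $15,820.20
Monthly escrow = $15,820.20 ÷ 12 = $1,318.35
Shortage spread = $702.24 ÷ 24 = $29.26/mo
Adjusted monthly = $1,318.35 + $29.26 = $1,347.61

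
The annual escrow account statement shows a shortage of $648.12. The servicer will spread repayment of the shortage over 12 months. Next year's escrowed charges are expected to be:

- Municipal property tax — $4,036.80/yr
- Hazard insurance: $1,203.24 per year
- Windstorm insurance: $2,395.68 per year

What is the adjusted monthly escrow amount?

Municipal property tax — $4,036.80 annually
Hazard insurance — $1,203.24 annually
Windstorm insurance — $2,395.68 annually
Yearly total = $7,635.72
Monthly = $7,635.72 ÷ 12 = $636.31
Monthly shortage recovery: $648.12 ÷ 12 = $54.01
New monthly escrow = $636.31 + $54.01 = $690.32

$690.32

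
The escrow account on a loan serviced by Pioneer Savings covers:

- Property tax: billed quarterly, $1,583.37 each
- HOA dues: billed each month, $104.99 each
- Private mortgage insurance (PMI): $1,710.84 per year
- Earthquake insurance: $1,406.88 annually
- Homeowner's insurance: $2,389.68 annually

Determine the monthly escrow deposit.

$1,091.73

Property tax = $1,583.37 × 4 = $6,333.48 per year
HOA dues = $104.99 × 12 = $1,259.88 per year
Private mortgage insurance (PMI) = $1,710.84 per year
Earthquake insurance = $1,406.88 per year
Homeowner's insurance = $2,389.68 per year
Annual escrow total = $6,333.48 + $1,259.88 + $1,710.84 + $1,406.88 + $2,389.68 = $13,100.76
Per month = $13,100.76 ÷ 12 = $1,091.73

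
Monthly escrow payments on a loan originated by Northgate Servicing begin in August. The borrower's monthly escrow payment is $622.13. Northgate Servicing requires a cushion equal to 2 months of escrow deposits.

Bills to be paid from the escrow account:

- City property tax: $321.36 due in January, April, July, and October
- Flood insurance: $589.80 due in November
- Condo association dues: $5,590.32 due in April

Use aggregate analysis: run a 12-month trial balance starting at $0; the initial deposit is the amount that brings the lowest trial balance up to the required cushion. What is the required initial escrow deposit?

Cushion = 2 × $622.13 = $1,244.26
Trial balance (start $0, +$622.13 each month, − disbursements):
  Aug: +$622.13 → $622.13
  Sep: +$622.13 → $1,244.26
  Oct: +$622.13 − $321.36 → $1,545.03
  Nov: +$622.13 − $589.80 → $1,577.36
  Dec: +$622.13 → $2,199.49
  Jan: +$622.13 − $321.36 → $2,500.26
  Feb: +$622.13 → $3,122.39
  Mar: +$622.13 → $3,744.52
  Apr: +$622.13 − $5,911.68 → -$1,545.03
  May: +$622.13 → -$922.90
  Jun: +$622.13 → -$300.77
  Jul: +$622.13 − $321.36 → $0.00
Lowest trial balance = -$1,545.03 (Apr)
Initial deposit = cushion − low point = $1,244.26 − (-$1,545.03) = $2,789.29

$2,789.29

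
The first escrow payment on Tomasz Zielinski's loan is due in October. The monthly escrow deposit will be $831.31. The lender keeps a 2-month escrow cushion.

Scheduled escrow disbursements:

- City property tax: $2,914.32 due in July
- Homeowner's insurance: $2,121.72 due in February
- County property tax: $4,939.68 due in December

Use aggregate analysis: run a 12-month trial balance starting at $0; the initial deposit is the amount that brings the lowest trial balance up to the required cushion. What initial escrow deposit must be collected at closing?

Cushion = 2 × $831.31 = $1,662.62
Trial balance (start $0, +$831.31 each month, − disbursements):
  Oct: +$831.31 → $831.31
  Nov: +$831.31 → $1,662.62
  Dec: +$831.31 − $4,939.68 → -$2,445.75
  Jan: +$831.31 → -$1,614.44
  Feb: +$831.31 − $2,121.72 → -$2,904.85
  Mar: +$831.31 → -$2,073.54
  Apr: +$831.31 → -$1,242.23
  May: +$831.31 → -$410.92
  Jun: +$831.31 → $420.39
  Jul: +$831.31 − $2,914.32 → -$1,662.62
  Aug: +$831.31 → -$831.31
  Sep: +$831.31 → $0.00
Lowest trial balance = -$2,904.85 (Feb)
Initial deposit = cushion − low point = $1,662.62 − (-$2,904.85) = $4,567.47

$4,567.47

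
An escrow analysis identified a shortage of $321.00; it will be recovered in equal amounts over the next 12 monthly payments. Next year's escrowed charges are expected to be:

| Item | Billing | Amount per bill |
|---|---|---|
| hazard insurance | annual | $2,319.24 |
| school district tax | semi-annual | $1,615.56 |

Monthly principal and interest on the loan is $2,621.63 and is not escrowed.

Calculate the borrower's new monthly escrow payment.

Hazard insurance = $2,319.24/yr
School district tax = $1,615.56 × 2 = $3,231.12/yr
Total per year = $2,319.24 + $3,231.12 = $5,550.36
Base monthly escrow = $5,550.36 ÷ 12 = $462.53
Shortage per month = $321.00 ÷ 12 = $26.75
Adjusted monthly = $462.53 + $26.75 = $489.28

$489.28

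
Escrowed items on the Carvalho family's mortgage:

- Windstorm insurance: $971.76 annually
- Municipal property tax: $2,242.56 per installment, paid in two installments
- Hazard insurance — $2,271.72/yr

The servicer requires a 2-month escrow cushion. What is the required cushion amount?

$1,288.10

Windstorm insurance = $971.76 per year
Municipal property tax = $2,242.56 × 2 = $4,485.12 per year
Hazard insurance = $2,271.72 per year
Total per year = $971.76 + $4,485.12 + $2,271.72 = $7,728.60
Base monthly escrow = $7,728.60 / 12 = $644.05
Reserve = 2 × $644.05 = $1,288.10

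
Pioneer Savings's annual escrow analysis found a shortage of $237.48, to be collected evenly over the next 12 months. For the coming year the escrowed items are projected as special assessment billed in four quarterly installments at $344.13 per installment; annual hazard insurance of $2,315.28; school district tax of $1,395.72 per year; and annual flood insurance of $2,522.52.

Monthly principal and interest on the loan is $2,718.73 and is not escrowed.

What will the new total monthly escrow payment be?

Special assessment = $344.13 × 4 = $1,376.52/yr
Hazard insurance = $2,315.28/yr
School district tax = $1,395.72/yr
Flood insurance = $2,522.52/yr
Total annual escrow = $1,376.52 + $2,315.28 + $1,395.72 + $2,522.52 = $7,610.04
Base monthly escrow = $7,610.04 / 12 = $634.17
Shortage per month = $237.48 ÷ 12 = $19.79
Adjusted monthly = $634.17 + $19.79 = $653.96

$653.96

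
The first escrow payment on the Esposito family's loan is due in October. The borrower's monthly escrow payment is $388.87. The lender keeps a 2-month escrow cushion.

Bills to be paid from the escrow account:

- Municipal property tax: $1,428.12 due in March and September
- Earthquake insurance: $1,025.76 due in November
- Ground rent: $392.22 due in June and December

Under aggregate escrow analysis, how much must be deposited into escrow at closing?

Cushion = 2 × $388.87 = $777.74
Trial balance (start $0, +$388.87 each month, − disbursements):
  Oct: +$388.87 → $388.87
  Nov: +$388.87 − $1,025.76 → -$248.02
  Dec: +$388.87 − $392.22 → -$251.37
  Jan: +$388.87 → $137.50
  Feb: +$388.87 → $526.37
  Mar: +$388.87 − $1,428.12 → -$512.88
  Apr: +$388.87 → -$124.01
  May: +$388.87 → $264.86
  Jun: +$388.87 − $392.22 → $261.51
  Jul: +$388.87 → $650.38
  Aug: +$388.87 → $1,039.25
  Sep: +$388.87 − $1,428.12 → $0.00
Lowest trial balance = -$512.88 (Mar)
Initial deposit = cushion − low point = $777.74 − (-$512.88) = $1,290.62

$1,290.62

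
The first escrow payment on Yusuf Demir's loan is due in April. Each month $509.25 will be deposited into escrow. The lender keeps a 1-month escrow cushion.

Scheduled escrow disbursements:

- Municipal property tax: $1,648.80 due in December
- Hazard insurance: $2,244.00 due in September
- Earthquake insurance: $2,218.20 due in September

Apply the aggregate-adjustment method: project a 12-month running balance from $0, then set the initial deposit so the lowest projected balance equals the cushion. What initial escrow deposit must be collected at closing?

$2,037.00

Cushion = 1 × $509.25 = $509.25
Trial balance (start $0, +$509.25 each month, − disbursements):
  Apr: +$509.25 → $509.25
  May: +$509.25 → $1,018.50
  Jun: +$509.25 → $1,527.75
  Jul: +$509.25 → $2,037.00
  Aug: +$509.25 → $2,546.25
  Sep: +$509.25 − $4,462.20 → -$1,406.70
  Oct: +$509.25 → -$897.45
  Nov: +$509.25 → -$388.20
  Dec: +$509.25 − $1,648.80 → -$1,527.75
  Jan: +$509.25 → -$1,018.50
  Feb: +$509.25 → -$509.25
  Mar: +$509.25 → $0.00
Lowest trial balance = -$1,527.75 (Dec)
Initial deposit = cushion − low point = $509.25 − (-$1,527.75) = $2,037.00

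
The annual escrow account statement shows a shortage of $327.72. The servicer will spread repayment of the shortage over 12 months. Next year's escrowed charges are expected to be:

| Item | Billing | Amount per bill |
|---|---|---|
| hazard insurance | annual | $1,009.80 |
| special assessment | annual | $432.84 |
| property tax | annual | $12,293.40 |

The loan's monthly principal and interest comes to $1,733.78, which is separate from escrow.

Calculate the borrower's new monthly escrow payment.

Hazard insurance — $1,009.80
Special assessment — $432.84
Property tax — $12,293.40
Total per year = $13,736.04
Monthly = $13,736.04 / 12 = $1,144.67
Shortage spread = $327.72 / 12 = $27.31/mo
Adjusted monthly = $1,144.67 + $27.31 = $1,171.98

$1,171.98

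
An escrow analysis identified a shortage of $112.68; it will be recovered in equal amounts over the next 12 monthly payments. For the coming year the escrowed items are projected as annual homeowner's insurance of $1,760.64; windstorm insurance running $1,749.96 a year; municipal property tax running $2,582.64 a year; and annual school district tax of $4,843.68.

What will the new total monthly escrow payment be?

Homeowner's insurance — $1,760.64
Windstorm insurance — $1,749.96
Municipal property tax — $2,582.64
School district tax — $4,843.68
Combined annual = $10,936.92
Monthly = $10,936.92 / 12 = $911.41
Shortage spread = $112.68 / 12 = $9.39/mo
Adjusted monthly = $911.41 + $9.39 = $920.80

$920.80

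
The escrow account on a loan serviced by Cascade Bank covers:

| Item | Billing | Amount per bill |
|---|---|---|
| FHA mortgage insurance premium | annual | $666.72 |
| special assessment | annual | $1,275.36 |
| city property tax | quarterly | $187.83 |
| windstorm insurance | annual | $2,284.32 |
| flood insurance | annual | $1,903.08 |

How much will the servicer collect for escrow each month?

FHA mortgage insurance premium — $666.72 annually
Special assessment — $1,275.36 annually
City property tax — $187.83 × 4 = $751.32 annually
Windstorm insurance — $2,284.32 annually
Flood insurance — $1,903.08 annually
Total per year = $666.72 + $1,275.36 + $751.32 + $2,284.32 + $1,903.08 = $6,880.80
Per month = $6,880.80 / 12 = $573.40

$573.40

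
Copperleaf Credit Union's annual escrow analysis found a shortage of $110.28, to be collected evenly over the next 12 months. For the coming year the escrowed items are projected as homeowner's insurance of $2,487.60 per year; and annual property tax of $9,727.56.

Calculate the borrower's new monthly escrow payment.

$1,027.12

Homeowner's insurance — $2,487.60 annually
Property tax — $9,727.56 annually
Total per year = $2,487.60 + $9,727.56 = $12,215.16
Base monthly escrow = $12,215.16 / 12 = $1,017.93
Shortage per month = $110.28 / 12 = $9.19
Adjusted monthly = $1,017.93 + $9.19 = $1,027.12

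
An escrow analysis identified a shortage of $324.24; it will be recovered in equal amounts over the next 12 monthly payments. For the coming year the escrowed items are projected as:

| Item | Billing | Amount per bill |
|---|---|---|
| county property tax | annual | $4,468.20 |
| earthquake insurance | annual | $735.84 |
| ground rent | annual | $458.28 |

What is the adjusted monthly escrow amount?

$498.88

County property tax — $4,468.20
Earthquake insurance — $735.84
Ground rent — $458.28
Total per year = $4,468.20 + $735.84 + $458.28 = $5,662.32
Monthly = $5,662.32 / 12 = $471.86
Monthly shortage recovery: $324.24 ÷ 12 = $27.02
New monthly escrow = $471.86 + $27.02 = $498.88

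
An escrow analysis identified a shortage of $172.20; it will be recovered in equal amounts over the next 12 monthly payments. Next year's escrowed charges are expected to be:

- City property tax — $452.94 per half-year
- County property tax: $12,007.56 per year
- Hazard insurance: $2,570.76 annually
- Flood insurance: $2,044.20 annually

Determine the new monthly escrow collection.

City property tax = $452.94 × 2 = $905.88 per year
County property tax = $12,007.56 per year
Hazard insurance = $2,570.76 per year
Flood insurance = $2,044.20 per year
Yearly total = $905.88 + $12,007.56 + $2,570.76 + $2,044.20 = $17,528.40
Monthly = $17,528.40 / 12 = $1,460.70
Monthly shortage recovery: $172.20 / 12 = $14.35
New monthly escrow = $1,460.70 + $14.35 = $1,475.05

$1,475.05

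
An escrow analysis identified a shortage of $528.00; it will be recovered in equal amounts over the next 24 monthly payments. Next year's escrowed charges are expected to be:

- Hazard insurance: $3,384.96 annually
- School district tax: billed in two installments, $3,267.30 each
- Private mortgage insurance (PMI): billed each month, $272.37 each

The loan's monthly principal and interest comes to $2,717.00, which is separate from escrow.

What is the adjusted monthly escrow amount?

$1,121.00

Hazard insurance = $3,384.96
School district tax = $3,267.30 × 2 = $6,534.60
Private mortgage insurance (PMI) = $272.37 × 12 = $3,268.44
Annual escrow total = $3,384.96 + $6,534.60 + $3,268.44 = $13,188.00
Base monthly escrow = $13,188.00 / 12 = $1,099.00
Shortage per month = $528.00 / 24 = $22.00
New monthly escrow = $1,099.00 + $22.00 = $1,121.00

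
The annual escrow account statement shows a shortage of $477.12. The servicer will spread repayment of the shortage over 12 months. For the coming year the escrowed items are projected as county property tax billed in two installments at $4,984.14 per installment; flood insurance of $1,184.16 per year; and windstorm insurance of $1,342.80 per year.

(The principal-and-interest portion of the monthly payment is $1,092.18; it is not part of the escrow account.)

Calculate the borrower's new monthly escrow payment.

County property tax — $4,984.14 × 2 = $9,968.28
Flood insurance — $1,184.16
Windstorm insurance — $1,342.80
Total annual escrow = $12,495.24
Monthly escrow = $12,495.24 ÷ 12 = $1,041.27
Shortage per month = $477.12 / 12 = $39.76
New monthly escrow = $1,041.27 + $39.76 = $1,081.03

$1,081.03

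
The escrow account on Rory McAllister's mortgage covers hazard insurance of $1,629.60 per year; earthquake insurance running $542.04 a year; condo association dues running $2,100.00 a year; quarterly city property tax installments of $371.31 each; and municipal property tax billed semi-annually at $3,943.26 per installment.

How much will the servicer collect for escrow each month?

Hazard insurance = $1,629.60 per year
Earthquake insurance = $542.04 per year
Condo association dues = $2,100.00 per year
City property tax = $371.31 × 4 = $1,485.24 per year
Municipal property tax = $3,943.26 × 2 = $7,886.52 per year
Annual escrow total = $1,629.60 + $542.04 + $2,100.00 + $1,485.24 + $7,886.52 = $13,643.40
Monthly = $13,643.40 ÷ 12 = $1,136.95

$1,136.95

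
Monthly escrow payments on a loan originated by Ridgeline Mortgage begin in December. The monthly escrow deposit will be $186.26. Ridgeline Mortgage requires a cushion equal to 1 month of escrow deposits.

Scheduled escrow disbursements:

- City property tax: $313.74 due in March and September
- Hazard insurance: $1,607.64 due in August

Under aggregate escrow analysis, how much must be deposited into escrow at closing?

$558.78

Cushion = 1 × $186.26 = $186.26
Trial balance (start $0, +$186.26 each month, − disbursements):
  Dec: +$186.26 → $186.26
  Jan: +$186.26 → $372.52
  Feb: +$186.26 → $558.78
  Mar: +$186.26 − $313.74 → $431.30
  Apr: +$186.26 → $617.56
  May: +$186.26 → $803.82
  Jun: +$186.26 → $990.08
  Jul: +$186.26 → $1,176.34
  Aug: +$186.26 − $1,607.64 → -$245.04
  Sep: +$186.26 − $313.74 → -$372.52
  Oct: +$186.26 → -$186.26
  Nov: +$186.26 → $0.00
Lowest trial balance = -$372.52 (Sep)
Initial deposit = cushion − low point = $186.26 − (-$372.52) = $558.78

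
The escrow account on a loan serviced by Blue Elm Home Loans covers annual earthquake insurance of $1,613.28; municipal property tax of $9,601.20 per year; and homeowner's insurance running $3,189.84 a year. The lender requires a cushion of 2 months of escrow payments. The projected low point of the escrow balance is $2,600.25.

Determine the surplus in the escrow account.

Earthquake insurance — $1,613.28/yr
Municipal property tax — $9,601.20/yr
Homeowner's insurance — $3,189.84/yr
Annual escrow total = $14,404.32
Base monthly escrow = $14,404.32 / 12 = $1,200.36
Cushion = 2 × $1,200.36 = $2,400.72
Excess over cushion: $2,600.25 − $2,400.72 = $199.53

$199.53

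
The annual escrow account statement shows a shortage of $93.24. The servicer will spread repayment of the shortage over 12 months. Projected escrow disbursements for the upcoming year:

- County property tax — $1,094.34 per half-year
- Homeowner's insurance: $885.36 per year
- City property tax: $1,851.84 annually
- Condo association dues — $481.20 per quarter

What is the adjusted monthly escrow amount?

County property tax: $1,094.34 × 2 = $2,188.68
Homeowner's insurance: $885.36
City property tax: $1,851.84
Condo association dues: $481.20 × 4 = $1,924.80
Yearly total = $2,188.68 + $885.36 + $1,851.84 + $1,924.80 = $6,850.68
Monthly = $6,850.68 ÷ 12 = $570.89
Shortage per month = $93.24 / 12 = $7.77
New monthly escrow = $570.89 + $7.77 = $578.66

$578.66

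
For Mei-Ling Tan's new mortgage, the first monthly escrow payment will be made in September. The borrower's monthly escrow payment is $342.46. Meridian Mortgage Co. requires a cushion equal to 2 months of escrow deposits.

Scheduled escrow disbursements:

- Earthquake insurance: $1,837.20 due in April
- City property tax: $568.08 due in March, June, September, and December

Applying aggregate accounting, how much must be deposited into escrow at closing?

Cushion = 2 × $342.46 = $684.92
Trial balance (start $0, +$342.46 each month, − disbursements):
  Sep: +$342.46 − $568.08 → -$225.62
  Oct: +$342.46 → $116.84
  Nov: +$342.46 → $459.30
  Dec: +$342.46 − $568.08 → $233.68
  Jan: +$342.46 → $576.14
  Feb: +$342.46 → $918.60
  Mar: +$342.46 − $568.08 → $692.98
  Apr: +$342.46 − $1,837.20 → -$801.76
  May: +$342.46 → -$459.30
  Jun: +$342.46 − $568.08 → -$684.92
  Jul: +$342.46 → -$342.46
  Aug: +$342.46 → $0.00
Lowest trial balance = -$801.76 (Apr)
Initial deposit = cushion − low point = $684.92 − (-$801.76) = $1,486.68

$1,486.68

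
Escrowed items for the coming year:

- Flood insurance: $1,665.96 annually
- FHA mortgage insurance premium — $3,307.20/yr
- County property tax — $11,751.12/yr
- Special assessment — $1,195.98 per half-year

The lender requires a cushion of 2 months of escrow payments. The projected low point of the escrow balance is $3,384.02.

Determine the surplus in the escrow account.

$197.98

Flood insurance = $1,665.96 per year
FHA mortgage insurance premium = $3,307.20 per year
County property tax = $11,751.12 per year
Special assessment = $1,195.98 × 2 = $2,391.96 per year
Total annual escrow = $1,665.96 + $3,307.20 + $11,751.12 + $2,391.96 = $19,116.24
Monthly escrow = $19,116.24 ÷ 12 = $1,593.02
Cushion = 2 × $1,593.02 = $3,186.04
Surplus = $3,384.02 − $3,186.04 = $197.98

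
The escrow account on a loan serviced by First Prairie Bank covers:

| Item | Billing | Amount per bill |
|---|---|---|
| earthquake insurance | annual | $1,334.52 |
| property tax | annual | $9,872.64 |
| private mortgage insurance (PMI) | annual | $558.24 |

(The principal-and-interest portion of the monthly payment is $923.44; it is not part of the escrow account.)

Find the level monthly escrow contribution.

$980.45

Earthquake insurance = $1,334.52/yr
Property tax = $9,872.64/yr
Private mortgage insurance (PMI) = $558.24/yr
Annual escrow total = $1,334.52 + $9,872.64 + $558.24 = $11,765.40
Per month = $11,765.40 ÷ 12 = $980.45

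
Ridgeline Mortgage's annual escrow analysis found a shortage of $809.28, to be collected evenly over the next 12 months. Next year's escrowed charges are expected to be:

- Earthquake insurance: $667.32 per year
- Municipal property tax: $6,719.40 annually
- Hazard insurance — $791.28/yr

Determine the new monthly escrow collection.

$748.94

Earthquake insurance = $667.32/yr
Municipal property tax = $6,719.40/yr
Hazard insurance = $791.28/yr
Total per year = $8,178.00
Monthly = $8,178.00 / 12 = $681.50
Monthly shortage recovery: $809.28 / 12 = $67.44
Adjusted monthly = $681.50 + $67.44 = $748.94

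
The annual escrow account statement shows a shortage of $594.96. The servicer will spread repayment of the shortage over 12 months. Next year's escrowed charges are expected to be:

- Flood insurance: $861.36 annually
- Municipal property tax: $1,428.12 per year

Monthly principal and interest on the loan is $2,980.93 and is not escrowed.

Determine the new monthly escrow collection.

$240.37

Flood insurance — $861.36/yr
Municipal property tax — $1,428.12/yr
Combined annual = $2,289.48
Monthly = $2,289.48 ÷ 12 = $190.79
Monthly shortage recovery: $594.96 ÷ 12 = $49.58
New monthly escrow = $190.79 + $49.58 = $240.37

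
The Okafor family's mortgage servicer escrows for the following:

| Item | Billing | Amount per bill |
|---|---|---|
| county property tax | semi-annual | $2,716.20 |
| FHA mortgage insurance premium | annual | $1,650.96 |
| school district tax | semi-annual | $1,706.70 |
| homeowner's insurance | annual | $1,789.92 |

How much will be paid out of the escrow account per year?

$12,286.68

County property tax: $2,716.20 × 2 = $5,432.40/yr
FHA mortgage insurance premium: $1,650.96/yr
School district tax: $1,706.70 × 2 = $3,413.40/yr
Homeowner's insurance: $1,789.92/yr
Yearly total = $12,286.68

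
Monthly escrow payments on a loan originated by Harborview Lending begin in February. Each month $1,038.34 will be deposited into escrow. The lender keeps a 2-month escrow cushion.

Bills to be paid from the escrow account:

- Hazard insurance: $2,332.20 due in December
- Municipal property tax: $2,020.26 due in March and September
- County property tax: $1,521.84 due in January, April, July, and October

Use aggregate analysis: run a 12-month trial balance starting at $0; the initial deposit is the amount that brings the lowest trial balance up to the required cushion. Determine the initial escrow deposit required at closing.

$2,503.76

Cushion = 2 × $1,038.34 = $2,076.68
Trial balance (start $0, +$1,038.34 each month, − disbursements):
  Feb: +$1,038.34 → $1,038.34
  Mar: +$1,038.34 − $2,020.26 → $56.42
  Apr: +$1,038.34 − $1,521.84 → -$427.08
  May: +$1,038.34 → $611.26
  Jun: +$1,038.34 → $1,649.60
  Jul: +$1,038.34 − $1,521.84 → $1,166.10
  Aug: +$1,038.34 → $2,204.44
  Sep: +$1,038.34 − $2,020.26 → $1,222.52
  Oct: +$1,038.34 − $1,521.84 → $739.02
  Nov: +$1,038.34 → $1,777.36
  Dec: +$1,038.34 − $2,332.20 → $483.50
  Jan: +$1,038.34 − $1,521.84 → $0.00
Lowest trial balance = -$427.08 (Apr)
Initial deposit = cushion − low point = $2,076.68 − (-$427.08) = $2,503.76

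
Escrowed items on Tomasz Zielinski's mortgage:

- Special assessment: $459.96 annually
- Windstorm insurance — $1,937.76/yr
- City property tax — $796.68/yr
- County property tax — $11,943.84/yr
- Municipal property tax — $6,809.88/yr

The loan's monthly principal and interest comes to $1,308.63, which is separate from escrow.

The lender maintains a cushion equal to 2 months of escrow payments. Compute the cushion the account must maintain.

Special assessment: $459.96 annually
Windstorm insurance: $1,937.76 annually
City property tax: $796.68 annually
County property tax: $11,943.84 annually
Municipal property tax: $6,809.88 annually
Total per year = $459.96 + $1,937.76 + $796.68 + $11,943.84 + $6,809.88 = $21,948.12
Base monthly escrow = $21,948.12 / 12 = $1,829.01
Required cushion = 2 × $1,829.01 = $3,658.02

$3,658.02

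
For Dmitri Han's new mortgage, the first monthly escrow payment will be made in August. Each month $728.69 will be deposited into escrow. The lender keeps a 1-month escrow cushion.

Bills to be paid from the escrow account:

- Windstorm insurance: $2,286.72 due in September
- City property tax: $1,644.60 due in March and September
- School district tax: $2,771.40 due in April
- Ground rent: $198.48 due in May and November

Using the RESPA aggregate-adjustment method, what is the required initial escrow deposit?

$3,202.63

Cushion = 1 × $728.69 = $728.69
Trial balance (start $0, +$728.69 each month, − disbursements):
  Aug: +$728.69 → $728.69
  Sep: +$728.69 − $3,931.32 → -$2,473.94
  Oct: +$728.69 → -$1,745.25
  Nov: +$728.69 − $198.48 → -$1,215.04
  Dec: +$728.69 → -$486.35
  Jan: +$728.69 → $242.34
  Feb: +$728.69 → $971.03
  Mar: +$728.69 − $1,644.60 → $55.12
  Apr: +$728.69 − $2,771.40 → -$1,987.59
  May: +$728.69 − $198.48 → -$1,457.38
  Jun: +$728.69 → -$728.69
  Jul: +$728.69 → $0.00
Lowest trial balance = -$2,473.94 (Sep)
Initial deposit = cushion − low point = $728.69 − (-$2,473.94) = $3,202.63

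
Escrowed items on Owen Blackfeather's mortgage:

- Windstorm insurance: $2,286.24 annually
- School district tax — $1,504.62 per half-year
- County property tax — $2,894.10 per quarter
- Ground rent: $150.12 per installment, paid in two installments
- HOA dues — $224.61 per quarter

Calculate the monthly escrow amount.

Windstorm insurance = $2,286.24/yr
School district tax = $1,504.62 × 2 = $3,009.24/yr
County property tax = $2,894.10 × 4 = $11,576.40/yr
Ground rent = $150.12 × 2 = $300.24/yr
HOA dues = $224.61 × 4 = $898.44/yr
Total annual escrow = $2,286.24 + $3,009.24 + $11,576.40 + $300.24 + $898.44 = $18,070.56
Per month = $18,070.56 / 12 = $1,505.88

$1,505.88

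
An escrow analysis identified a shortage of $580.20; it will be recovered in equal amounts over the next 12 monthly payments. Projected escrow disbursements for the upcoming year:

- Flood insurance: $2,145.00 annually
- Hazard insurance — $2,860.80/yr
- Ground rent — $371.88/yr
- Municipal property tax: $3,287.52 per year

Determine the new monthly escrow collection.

$770.45

Flood insurance = $2,145.00 annually
Hazard insurance = $2,860.80 annually
Ground rent = $371.88 annually
Municipal property tax = $3,287.52 annually
Total per year = $8,665.20
Base monthly escrow = $8,665.20 ÷ 12 = $722.10
Monthly shortage recovery: $580.20 ÷ 12 = $48.35
Adjusted monthly = $722.10 + $48.35 = $770.45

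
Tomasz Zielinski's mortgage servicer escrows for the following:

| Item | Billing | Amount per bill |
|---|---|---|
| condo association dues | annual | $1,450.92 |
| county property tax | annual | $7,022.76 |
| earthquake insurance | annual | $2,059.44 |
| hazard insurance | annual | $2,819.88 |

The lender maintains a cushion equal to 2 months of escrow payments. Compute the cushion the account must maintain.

$2,225.50

Condo association dues: $1,450.92/yr
County property tax: $7,022.76/yr
Earthquake insurance: $2,059.44/yr
Hazard insurance: $2,819.88/yr
Combined annual = $1,450.92 + $7,022.76 + $2,059.44 + $2,819.88 = $13,353.00
Monthly escrow = $13,353.00 ÷ 12 = $1,112.75
Cushion = 2 × $1,112.75 = $2,225.50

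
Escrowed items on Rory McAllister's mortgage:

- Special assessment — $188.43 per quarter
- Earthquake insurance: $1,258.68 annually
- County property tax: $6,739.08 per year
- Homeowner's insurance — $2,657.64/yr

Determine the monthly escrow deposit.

Special assessment — $188.43 × 4 = $753.72/yr
Earthquake insurance — $1,258.68/yr
County property tax — $6,739.08/yr
Homeowner's insurance — $2,657.64/yr
Annual escrow total = $753.72 + $1,258.68 + $6,739.08 + $2,657.64 = $11,409.12
Monthly = $11,409.12 / 12 = $950.76

$950.76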